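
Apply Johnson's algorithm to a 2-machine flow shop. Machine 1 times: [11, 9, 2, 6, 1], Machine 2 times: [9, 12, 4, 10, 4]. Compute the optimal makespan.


Apply Johnson's rule:
  Group 1 (a <= b): [(5, 1, 4), (3, 2, 4), (4, 6, 10), (2, 9, 12)]
  Group 2 (a > b): [(1, 11, 9)]
Optimal job order: [5, 3, 4, 2, 1]
Schedule:
  Job 5: M1 done at 1, M2 done at 5
  Job 3: M1 done at 3, M2 done at 9
  Job 4: M1 done at 9, M2 done at 19
  Job 2: M1 done at 18, M2 done at 31
  Job 1: M1 done at 29, M2 done at 40
Makespan = 40

40


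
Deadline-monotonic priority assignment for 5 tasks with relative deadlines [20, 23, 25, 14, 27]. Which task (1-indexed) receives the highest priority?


Sort tasks by relative deadline (ascending):
  Task 4: deadline = 14
  Task 1: deadline = 20
  Task 2: deadline = 23
  Task 3: deadline = 25
  Task 5: deadline = 27
Priority order (highest first): [4, 1, 2, 3, 5]
Highest priority task = 4

4


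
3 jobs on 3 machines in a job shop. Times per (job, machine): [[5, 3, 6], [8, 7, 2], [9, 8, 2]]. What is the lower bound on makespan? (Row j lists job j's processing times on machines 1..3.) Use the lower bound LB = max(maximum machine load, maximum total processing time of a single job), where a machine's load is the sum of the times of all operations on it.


Machine loads:
  Machine 1: 5 + 8 + 9 = 22
  Machine 2: 3 + 7 + 8 = 18
  Machine 3: 6 + 2 + 2 = 10
Max machine load = 22
Job totals:
  Job 1: 14
  Job 2: 17
  Job 3: 19
Max job total = 19
Lower bound = max(22, 19) = 22

22


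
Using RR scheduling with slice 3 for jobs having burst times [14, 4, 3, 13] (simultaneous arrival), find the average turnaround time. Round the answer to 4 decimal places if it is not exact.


Time quantum = 3
Execution trace:
  J1 runs 3 units, time = 3
  J2 runs 3 units, time = 6
  J3 runs 3 units, time = 9
  J4 runs 3 units, time = 12
  J1 runs 3 units, time = 15
  J2 runs 1 units, time = 16
  J4 runs 3 units, time = 19
  J1 runs 3 units, time = 22
  J4 runs 3 units, time = 25
  J1 runs 3 units, time = 28
  J4 runs 3 units, time = 31
  J1 runs 2 units, time = 33
  J4 runs 1 units, time = 34
Finish times: [33, 16, 9, 34]
Average turnaround = 92/4 = 23.0

23.0


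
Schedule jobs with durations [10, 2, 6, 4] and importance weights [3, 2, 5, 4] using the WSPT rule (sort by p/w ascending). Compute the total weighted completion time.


Compute p/w ratios and sort ascending (WSPT): [(2, 2), (4, 4), (6, 5), (10, 3)]
Compute weighted completion times:
  Job (p=2,w=2): C=2, w*C=2*2=4
  Job (p=4,w=4): C=6, w*C=4*6=24
  Job (p=6,w=5): C=12, w*C=5*12=60
  Job (p=10,w=3): C=22, w*C=3*22=66
Total weighted completion time = 154

154


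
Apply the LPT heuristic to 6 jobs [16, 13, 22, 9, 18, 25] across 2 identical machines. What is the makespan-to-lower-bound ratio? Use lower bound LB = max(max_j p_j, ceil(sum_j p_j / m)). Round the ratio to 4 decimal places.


LPT order: [25, 22, 18, 16, 13, 9]
Machine loads after assignment: [50, 53]
LPT makespan = 53
Lower bound = max(max_job, ceil(total/2)) = max(25, 52) = 52
Ratio = 53 / 52 = 1.0192

1.0192


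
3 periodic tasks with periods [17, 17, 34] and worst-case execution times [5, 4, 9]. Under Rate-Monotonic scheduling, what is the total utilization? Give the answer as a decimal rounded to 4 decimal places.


Compute individual utilizations (exact fractions):
  Task 1: C/T = 5/17 (approx. 0.2941)
  Task 2: C/T = 4/17 (approx. 0.2353)
  Task 3: C/T = 9/34 (approx. 0.2647)
Total utilization U = 5/17 + 4/17 + 9/34 = 27/34
Rounded to 4 decimal places: U = 0.7941
RM (Liu & Layland) bound for 3 tasks = 0.779763; compare with U = 27/34 (approx. 0.794118)
bound < U <= 1, so the RM sufficient condition is not met (inconclusive; an exact test such as response-time analysis is needed).

0.7941


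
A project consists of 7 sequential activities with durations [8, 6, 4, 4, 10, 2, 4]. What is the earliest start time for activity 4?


Activity 4 starts after activities 1 through 3 complete.
Predecessor durations: [8, 6, 4]
ES = 8 + 6 + 4 = 18

18


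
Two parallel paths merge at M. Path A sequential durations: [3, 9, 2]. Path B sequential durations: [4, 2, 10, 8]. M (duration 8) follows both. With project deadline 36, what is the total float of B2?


Forward pass: ES(B2) = sum of predecessors on chain B = 4
EF = ES + duration = 4 + 2 = 6
Backward pass: LF(M) = deadline = 36; LS(M) = 36 - 8 = 28
LF(B2) = LS(M) - sum(successors on chain B) = 28 - 18 = 10
LS = LF - duration = 10 - 2 = 8
Total float = LS - ES = 8 - 4 = 4

4


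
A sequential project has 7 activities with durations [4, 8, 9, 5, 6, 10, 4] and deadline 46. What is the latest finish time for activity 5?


LF(activity 5) = deadline - sum of successor durations
Successors: activities 6 through 7 with durations [10, 4]
Sum of successor durations = 14
LF = 46 - 14 = 32

32


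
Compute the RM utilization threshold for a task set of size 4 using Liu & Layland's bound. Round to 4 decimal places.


Compute 2^(1/4) = 1.1892071150
Subtract 1: 1.1892071150 - 1 = 0.1892071150
Multiply by n: 4 * 0.1892071150 = 0.7568284600
Round to 4 dp: 0.7568

0.7568


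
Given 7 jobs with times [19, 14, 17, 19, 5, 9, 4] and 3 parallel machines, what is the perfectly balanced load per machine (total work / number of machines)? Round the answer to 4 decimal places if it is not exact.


Total processing time = 19 + 14 + 17 + 19 + 5 + 9 + 4 = 87
Number of machines = 3
Ideal balanced load = 87 / 3 = 29.0

29.0


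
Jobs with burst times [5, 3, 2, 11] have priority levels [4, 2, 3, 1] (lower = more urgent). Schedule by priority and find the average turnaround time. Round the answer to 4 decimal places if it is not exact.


Sort by priority (ascending = highest first):
Order: [(1, 11), (2, 3), (3, 2), (4, 5)]
Completion times:
  Priority 1, burst=11, C=11
  Priority 2, burst=3, C=14
  Priority 3, burst=2, C=16
  Priority 4, burst=5, C=21
Average turnaround = 62/4 = 15.5

15.5


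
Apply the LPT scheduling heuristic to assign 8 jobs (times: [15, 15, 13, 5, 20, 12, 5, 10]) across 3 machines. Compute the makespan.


Sort jobs in decreasing order (LPT): [20, 15, 15, 13, 12, 10, 5, 5]
Assign each job to the least loaded machine:
  Machine 1: jobs [20, 10], load = 30
  Machine 2: jobs [15, 13, 5], load = 33
  Machine 3: jobs [15, 12, 5], load = 32
Makespan = max load = 33

33


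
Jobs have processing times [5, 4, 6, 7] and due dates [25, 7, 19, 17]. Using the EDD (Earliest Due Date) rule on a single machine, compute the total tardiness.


Sort by due date (EDD order): [(4, 7), (7, 17), (6, 19), (5, 25)]
Compute completion times and tardiness:
  Job 1: p=4, d=7, C=4, tardiness=max(0,4-7)=0
  Job 2: p=7, d=17, C=11, tardiness=max(0,11-17)=0
  Job 3: p=6, d=19, C=17, tardiness=max(0,17-19)=0
  Job 4: p=5, d=25, C=22, tardiness=max(0,22-25)=0
Total tardiness = 0

0


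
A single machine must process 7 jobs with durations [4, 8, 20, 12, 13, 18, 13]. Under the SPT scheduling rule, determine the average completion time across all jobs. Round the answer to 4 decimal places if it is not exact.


Sort jobs by processing time (SPT order): [4, 8, 12, 13, 13, 18, 20]
Compute completion times sequentially:
  Job 1: processing = 4, completes at 4
  Job 2: processing = 8, completes at 12
  Job 3: processing = 12, completes at 24
  Job 4: processing = 13, completes at 37
  Job 5: processing = 13, completes at 50
  Job 6: processing = 18, completes at 68
  Job 7: processing = 20, completes at 88
Sum of completion times = 283
Average completion time = 283/7 = 40.4286

40.4286


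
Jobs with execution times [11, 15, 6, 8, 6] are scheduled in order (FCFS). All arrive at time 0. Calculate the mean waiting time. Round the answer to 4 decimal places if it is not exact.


FCFS order (as given): [11, 15, 6, 8, 6]
Waiting times:
  Job 1: wait = 0
  Job 2: wait = 11
  Job 3: wait = 26
  Job 4: wait = 32
  Job 5: wait = 40
Sum of waiting times = 109
Average waiting time = 109/5 = 21.8

21.8


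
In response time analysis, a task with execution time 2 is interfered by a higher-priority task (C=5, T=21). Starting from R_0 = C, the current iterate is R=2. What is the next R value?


R_next = C + ceil(R_prev / T_hp) * C_hp
ceil(2 / 21) = ceil(0.0952) = 1
Interference = 1 * 5 = 5
R_next = 2 + 5 = 7

7


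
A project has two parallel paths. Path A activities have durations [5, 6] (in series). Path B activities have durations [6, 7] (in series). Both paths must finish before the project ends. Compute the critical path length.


Path A total = 5 + 6 = 11
Path B total = 6 + 7 = 13
Critical path = longest path = max(11, 13) = 13

13


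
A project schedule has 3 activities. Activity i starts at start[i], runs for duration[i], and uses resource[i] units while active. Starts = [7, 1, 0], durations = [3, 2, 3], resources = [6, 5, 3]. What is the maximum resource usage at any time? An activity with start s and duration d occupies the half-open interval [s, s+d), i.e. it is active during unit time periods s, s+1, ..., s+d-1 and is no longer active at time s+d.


Each activity i is active on [start_i, start_i + duration_i).
Compute total resource usage per time slot:
  t=0: active resources = [3], total = 3
  t=1: active resources = [5, 3], total = 8
  t=2: active resources = [5, 3], total = 8
  t=3: active resources = [], total = 0
  t=4: active resources = [], total = 0
  t=5: active resources = [], total = 0
  t=6: active resources = [], total = 0
  t=7: active resources = [6], total = 6
  t=8: active resources = [6], total = 6
  t=9: active resources = [6], total = 6
Peak resource demand = 8

8


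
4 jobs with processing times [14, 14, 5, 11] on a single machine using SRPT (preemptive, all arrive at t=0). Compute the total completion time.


Since all jobs arrive at t=0, SRPT equals SPT ordering.
SPT order: [5, 11, 14, 14]
Completion times:
  Job 1: p=5, C=5
  Job 2: p=11, C=16
  Job 3: p=14, C=30
  Job 4: p=14, C=44
Total completion time = 5 + 16 + 30 + 44 = 95

95


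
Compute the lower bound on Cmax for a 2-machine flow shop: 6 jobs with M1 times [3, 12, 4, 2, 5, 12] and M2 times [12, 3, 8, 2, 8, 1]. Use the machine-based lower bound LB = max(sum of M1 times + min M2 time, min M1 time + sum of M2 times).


LB1 = sum(M1 times) + min(M2 times) = 38 + 1 = 39
LB2 = min(M1 times) + sum(M2 times) = 2 + 34 = 36
Lower bound = max(LB1, LB2) = max(39, 36) = 39

39


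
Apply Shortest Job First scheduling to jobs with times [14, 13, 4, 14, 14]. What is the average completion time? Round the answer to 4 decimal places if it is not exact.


SJF order (ascending): [4, 13, 14, 14, 14]
Completion times:
  Job 1: burst=4, C=4
  Job 2: burst=13, C=17
  Job 3: burst=14, C=31
  Job 4: burst=14, C=45
  Job 5: burst=14, C=59
Average completion = 156/5 = 31.2

31.2


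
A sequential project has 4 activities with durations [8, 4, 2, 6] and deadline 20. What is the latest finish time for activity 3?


LF(activity 3) = deadline - sum of successor durations
Successors: activities 4 through 4 with durations [6]
Sum of successor durations = 6
LF = 20 - 6 = 14

14


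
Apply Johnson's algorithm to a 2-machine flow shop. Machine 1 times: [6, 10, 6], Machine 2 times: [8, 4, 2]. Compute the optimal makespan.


Apply Johnson's rule:
  Group 1 (a <= b): [(1, 6, 8)]
  Group 2 (a > b): [(2, 10, 4), (3, 6, 2)]
Optimal job order: [1, 2, 3]
Schedule:
  Job 1: M1 done at 6, M2 done at 14
  Job 2: M1 done at 16, M2 done at 20
  Job 3: M1 done at 22, M2 done at 24
Makespan = 24

24


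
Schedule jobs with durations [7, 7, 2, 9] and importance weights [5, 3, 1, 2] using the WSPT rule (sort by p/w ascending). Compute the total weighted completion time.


Compute p/w ratios and sort ascending (WSPT): [(7, 5), (2, 1), (7, 3), (9, 2)]
Compute weighted completion times:
  Job (p=7,w=5): C=7, w*C=5*7=35
  Job (p=2,w=1): C=9, w*C=1*9=9
  Job (p=7,w=3): C=16, w*C=3*16=48
  Job (p=9,w=2): C=25, w*C=2*25=50
Total weighted completion time = 142

142


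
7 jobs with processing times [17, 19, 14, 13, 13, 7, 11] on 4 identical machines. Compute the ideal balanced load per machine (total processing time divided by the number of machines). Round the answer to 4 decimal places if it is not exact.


Total processing time = 17 + 19 + 14 + 13 + 13 + 7 + 11 = 94
Number of machines = 4
Ideal balanced load = 94 / 4 = 23.5

23.5


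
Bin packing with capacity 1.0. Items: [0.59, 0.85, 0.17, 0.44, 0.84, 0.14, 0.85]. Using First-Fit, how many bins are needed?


Place items sequentially using First-Fit:
  Item 0.59 -> new Bin 1
  Item 0.85 -> new Bin 2
  Item 0.17 -> Bin 1 (now 0.76)
  Item 0.44 -> new Bin 3
  Item 0.84 -> new Bin 4
  Item 0.14 -> Bin 1 (now 0.9)
  Item 0.85 -> new Bin 5
Total bins used = 5

5


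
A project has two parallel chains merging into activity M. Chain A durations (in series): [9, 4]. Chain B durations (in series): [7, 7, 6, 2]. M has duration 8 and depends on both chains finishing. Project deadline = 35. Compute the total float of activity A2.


Forward pass: ES(A2) = sum of predecessors on chain A = 9
EF = ES + duration = 9 + 4 = 13
Backward pass: LF(M) = deadline = 35; LS(M) = 35 - 8 = 27
LF(A2) = LS(M) - sum(successors on chain A) = 27 - 0 = 27
LS = LF - duration = 27 - 4 = 23
Total float = LS - ES = 23 - 9 = 14

14


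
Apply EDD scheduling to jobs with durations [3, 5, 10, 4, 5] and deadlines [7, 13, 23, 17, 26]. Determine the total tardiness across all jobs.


Sort by due date (EDD order): [(3, 7), (5, 13), (4, 17), (10, 23), (5, 26)]
Compute completion times and tardiness:
  Job 1: p=3, d=7, C=3, tardiness=max(0,3-7)=0
  Job 2: p=5, d=13, C=8, tardiness=max(0,8-13)=0
  Job 3: p=4, d=17, C=12, tardiness=max(0,12-17)=0
  Job 4: p=10, d=23, C=22, tardiness=max(0,22-23)=0
  Job 5: p=5, d=26, C=27, tardiness=max(0,27-26)=1
Total tardiness = 1

1


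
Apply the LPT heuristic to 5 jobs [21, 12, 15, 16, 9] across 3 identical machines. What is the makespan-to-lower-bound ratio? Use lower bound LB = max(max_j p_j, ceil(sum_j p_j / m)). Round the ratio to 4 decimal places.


LPT order: [21, 16, 15, 12, 9]
Machine loads after assignment: [21, 25, 27]
LPT makespan = 27
Lower bound = max(max_job, ceil(total/3)) = max(21, 25) = 25
Ratio = 27 / 25 = 1.08

1.08


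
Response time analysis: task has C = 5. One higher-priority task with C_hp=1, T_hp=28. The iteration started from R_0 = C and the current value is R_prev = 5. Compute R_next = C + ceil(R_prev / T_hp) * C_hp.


R_next = C + ceil(R_prev / T_hp) * C_hp
ceil(5 / 28) = ceil(0.1786) = 1
Interference = 1 * 1 = 1
R_next = 5 + 1 = 6

6


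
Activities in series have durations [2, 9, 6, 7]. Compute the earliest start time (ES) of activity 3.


Activity 3 starts after activities 1 through 2 complete.
Predecessor durations: [2, 9]
ES = 2 + 9 = 11

11


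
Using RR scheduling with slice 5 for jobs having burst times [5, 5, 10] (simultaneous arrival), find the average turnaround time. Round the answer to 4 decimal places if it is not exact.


Time quantum = 5
Execution trace:
  J1 runs 5 units, time = 5
  J2 runs 5 units, time = 10
  J3 runs 5 units, time = 15
  J3 runs 5 units, time = 20
Finish times: [5, 10, 20]
Average turnaround = 35/3 = 11.6667

11.6667


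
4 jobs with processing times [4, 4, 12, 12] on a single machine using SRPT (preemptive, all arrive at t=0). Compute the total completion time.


Since all jobs arrive at t=0, SRPT equals SPT ordering.
SPT order: [4, 4, 12, 12]
Completion times:
  Job 1: p=4, C=4
  Job 2: p=4, C=8
  Job 3: p=12, C=20
  Job 4: p=12, C=32
Total completion time = 4 + 8 + 20 + 32 = 64

64


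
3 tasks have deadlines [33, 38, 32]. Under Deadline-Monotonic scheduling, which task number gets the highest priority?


Sort tasks by relative deadline (ascending):
  Task 3: deadline = 32
  Task 1: deadline = 33
  Task 2: deadline = 38
Priority order (highest first): [3, 1, 2]
Highest priority task = 3

3


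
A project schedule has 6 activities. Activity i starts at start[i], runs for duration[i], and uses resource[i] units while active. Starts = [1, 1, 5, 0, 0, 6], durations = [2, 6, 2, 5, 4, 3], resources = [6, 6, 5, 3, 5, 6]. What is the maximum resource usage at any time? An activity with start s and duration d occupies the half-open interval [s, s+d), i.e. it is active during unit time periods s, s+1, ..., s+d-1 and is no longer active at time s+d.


Each activity i is active on [start_i, start_i + duration_i).
Compute total resource usage per time slot:
  t=0: active resources = [3, 5], total = 8
  t=1: active resources = [6, 6, 3, 5], total = 20
  t=2: active resources = [6, 6, 3, 5], total = 20
  t=3: active resources = [6, 3, 5], total = 14
  t=4: active resources = [6, 3], total = 9
  t=5: active resources = [6, 5], total = 11
  t=6: active resources = [6, 5, 6], total = 17
  t=7: active resources = [6], total = 6
  t=8: active resources = [6], total = 6
Peak resource demand = 20

20


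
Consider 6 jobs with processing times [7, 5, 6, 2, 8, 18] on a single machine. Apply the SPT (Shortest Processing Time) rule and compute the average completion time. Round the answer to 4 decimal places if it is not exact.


Sort jobs by processing time (SPT order): [2, 5, 6, 7, 8, 18]
Compute completion times sequentially:
  Job 1: processing = 2, completes at 2
  Job 2: processing = 5, completes at 7
  Job 3: processing = 6, completes at 13
  Job 4: processing = 7, completes at 20
  Job 5: processing = 8, completes at 28
  Job 6: processing = 18, completes at 46
Sum of completion times = 116
Average completion time = 116/6 = 19.3333

19.3333


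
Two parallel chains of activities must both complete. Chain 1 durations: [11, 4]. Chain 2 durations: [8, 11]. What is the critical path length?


Path A total = 11 + 4 = 15
Path B total = 8 + 11 = 19
Critical path = longest path = max(15, 19) = 19

19


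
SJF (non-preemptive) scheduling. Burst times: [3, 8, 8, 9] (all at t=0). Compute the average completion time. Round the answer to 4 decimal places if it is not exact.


SJF order (ascending): [3, 8, 8, 9]
Completion times:
  Job 1: burst=3, C=3
  Job 2: burst=8, C=11
  Job 3: burst=8, C=19
  Job 4: burst=9, C=28
Average completion = 61/4 = 15.25

15.25


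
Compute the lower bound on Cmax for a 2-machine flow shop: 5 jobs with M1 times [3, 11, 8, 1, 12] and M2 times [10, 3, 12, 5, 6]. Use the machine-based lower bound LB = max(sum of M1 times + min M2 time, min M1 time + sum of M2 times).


LB1 = sum(M1 times) + min(M2 times) = 35 + 3 = 38
LB2 = min(M1 times) + sum(M2 times) = 1 + 36 = 37
Lower bound = max(LB1, LB2) = max(38, 37) = 38

38


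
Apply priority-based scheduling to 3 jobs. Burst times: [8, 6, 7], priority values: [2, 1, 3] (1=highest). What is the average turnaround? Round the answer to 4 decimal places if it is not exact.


Sort by priority (ascending = highest first):
Order: [(1, 6), (2, 8), (3, 7)]
Completion times:
  Priority 1, burst=6, C=6
  Priority 2, burst=8, C=14
  Priority 3, burst=7, C=21
Average turnaround = 41/3 = 13.6667

13.6667


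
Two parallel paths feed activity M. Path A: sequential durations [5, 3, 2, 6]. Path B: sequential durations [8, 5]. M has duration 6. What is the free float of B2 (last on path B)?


ES(B2) = sum of predecessors on chain B = 8
EF(B2) = ES + duration = 8 + 5 = 13
Successor of B2 is M. ES(M) = max(sum(A), sum(B)) = max(16, 13) = 16
Free float = ES(successor) - EF(current) = 16 - 13 = 3

3


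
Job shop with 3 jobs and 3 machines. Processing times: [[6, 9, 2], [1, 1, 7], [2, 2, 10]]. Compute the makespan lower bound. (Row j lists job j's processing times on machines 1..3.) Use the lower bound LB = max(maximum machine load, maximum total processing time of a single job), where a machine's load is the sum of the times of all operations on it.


Machine loads:
  Machine 1: 6 + 1 + 2 = 9
  Machine 2: 9 + 1 + 2 = 12
  Machine 3: 2 + 7 + 10 = 19
Max machine load = 19
Job totals:
  Job 1: 17
  Job 2: 9
  Job 3: 14
Max job total = 17
Lower bound = max(19, 17) = 19

19


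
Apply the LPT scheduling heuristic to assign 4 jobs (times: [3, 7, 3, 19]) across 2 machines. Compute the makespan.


Sort jobs in decreasing order (LPT): [19, 7, 3, 3]
Assign each job to the least loaded machine:
  Machine 1: jobs [19], load = 19
  Machine 2: jobs [7, 3, 3], load = 13
Makespan = max load = 19

19


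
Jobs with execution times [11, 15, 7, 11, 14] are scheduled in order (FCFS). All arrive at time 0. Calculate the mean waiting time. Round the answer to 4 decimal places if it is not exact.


FCFS order (as given): [11, 15, 7, 11, 14]
Waiting times:
  Job 1: wait = 0
  Job 2: wait = 11
  Job 3: wait = 26
  Job 4: wait = 33
  Job 5: wait = 44
Sum of waiting times = 114
Average waiting time = 114/5 = 22.8

22.8


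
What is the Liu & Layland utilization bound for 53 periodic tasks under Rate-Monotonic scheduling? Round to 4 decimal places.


Compute 2^(1/53) = 1.0131641430
Subtract 1: 1.0131641430 - 1 = 0.0131641430
Multiply by n: 53 * 0.0131641430 = 0.6976995790
Round to 4 dp: 0.6977

0.6977


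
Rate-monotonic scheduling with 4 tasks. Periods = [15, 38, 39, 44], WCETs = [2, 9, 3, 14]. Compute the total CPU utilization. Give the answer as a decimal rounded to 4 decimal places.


Compute individual utilizations (exact fractions):
  Task 1: C/T = 2/15 (approx. 0.1333)
  Task 2: C/T = 9/38 (approx. 0.2368)
  Task 3: C/T = 3/39 = 1/13 (approx. 0.0769)
  Task 4: C/T = 14/44 = 7/22 (approx. 0.3182)
Total utilization U = 2/15 + 9/38 + 1/13 + 7/22 = 31189/40755
Rounded to 4 decimal places: U = 0.7653
RM (Liu & Layland) bound for 4 tasks = 0.756828; compare with U = 31189/40755 (approx. 0.765280)
bound < U <= 1, so the RM sufficient condition is not met (inconclusive; an exact test such as response-time analysis is needed).

0.7653


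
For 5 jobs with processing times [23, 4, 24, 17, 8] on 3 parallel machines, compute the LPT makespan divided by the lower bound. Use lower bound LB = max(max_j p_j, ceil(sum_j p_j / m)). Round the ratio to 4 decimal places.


LPT order: [24, 23, 17, 8, 4]
Machine loads after assignment: [24, 27, 25]
LPT makespan = 27
Lower bound = max(max_job, ceil(total/3)) = max(24, 26) = 26
Ratio = 27 / 26 = 1.0385

1.0385


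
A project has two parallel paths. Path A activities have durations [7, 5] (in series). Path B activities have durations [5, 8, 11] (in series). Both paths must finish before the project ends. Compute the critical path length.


Path A total = 7 + 5 = 12
Path B total = 5 + 8 + 11 = 24
Critical path = longest path = max(12, 24) = 24

24


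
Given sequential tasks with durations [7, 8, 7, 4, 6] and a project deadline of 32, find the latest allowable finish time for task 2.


LF(activity 2) = deadline - sum of successor durations
Successors: activities 3 through 5 with durations [7, 4, 6]
Sum of successor durations = 17
LF = 32 - 17 = 15

15


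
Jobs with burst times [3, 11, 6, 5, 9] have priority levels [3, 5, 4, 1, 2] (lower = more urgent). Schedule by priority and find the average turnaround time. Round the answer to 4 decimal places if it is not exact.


Sort by priority (ascending = highest first):
Order: [(1, 5), (2, 9), (3, 3), (4, 6), (5, 11)]
Completion times:
  Priority 1, burst=5, C=5
  Priority 2, burst=9, C=14
  Priority 3, burst=3, C=17
  Priority 4, burst=6, C=23
  Priority 5, burst=11, C=34
Average turnaround = 93/5 = 18.6

18.6


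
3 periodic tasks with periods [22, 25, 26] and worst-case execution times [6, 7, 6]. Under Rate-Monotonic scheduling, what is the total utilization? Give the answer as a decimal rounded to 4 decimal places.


Compute individual utilizations (exact fractions):
  Task 1: C/T = 6/22 = 3/11 (approx. 0.2727)
  Task 2: C/T = 7/25 (approx. 0.28)
  Task 3: C/T = 6/26 = 3/13 (approx. 0.2308)
Total utilization U = 3/11 + 7/25 + 3/13 = 2801/3575
Rounded to 4 decimal places: U = 0.7835
RM (Liu & Layland) bound for 3 tasks = 0.779763; compare with U = 2801/3575 (approx. 0.783497)
bound < U <= 1, so the RM sufficient condition is not met (inconclusive; an exact test such as response-time analysis is needed).

0.7835


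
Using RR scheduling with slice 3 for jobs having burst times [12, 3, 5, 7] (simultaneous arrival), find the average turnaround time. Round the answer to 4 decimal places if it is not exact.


Time quantum = 3
Execution trace:
  J1 runs 3 units, time = 3
  J2 runs 3 units, time = 6
  J3 runs 3 units, time = 9
  J4 runs 3 units, time = 12
  J1 runs 3 units, time = 15
  J3 runs 2 units, time = 17
  J4 runs 3 units, time = 20
  J1 runs 3 units, time = 23
  J4 runs 1 units, time = 24
  J1 runs 3 units, time = 27
Finish times: [27, 6, 17, 24]
Average turnaround = 74/4 = 18.5

18.5


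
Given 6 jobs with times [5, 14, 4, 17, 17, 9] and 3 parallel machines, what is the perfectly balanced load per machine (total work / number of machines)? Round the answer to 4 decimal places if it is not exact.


Total processing time = 5 + 14 + 4 + 17 + 17 + 9 = 66
Number of machines = 3
Ideal balanced load = 66 / 3 = 22.0

22.0


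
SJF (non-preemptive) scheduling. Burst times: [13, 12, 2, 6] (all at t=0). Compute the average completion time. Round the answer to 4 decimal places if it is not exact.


SJF order (ascending): [2, 6, 12, 13]
Completion times:
  Job 1: burst=2, C=2
  Job 2: burst=6, C=8
  Job 3: burst=12, C=20
  Job 4: burst=13, C=33
Average completion = 63/4 = 15.75

15.75


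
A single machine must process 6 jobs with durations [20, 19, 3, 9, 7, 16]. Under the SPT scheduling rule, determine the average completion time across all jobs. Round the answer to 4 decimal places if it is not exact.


Sort jobs by processing time (SPT order): [3, 7, 9, 16, 19, 20]
Compute completion times sequentially:
  Job 1: processing = 3, completes at 3
  Job 2: processing = 7, completes at 10
  Job 3: processing = 9, completes at 19
  Job 4: processing = 16, completes at 35
  Job 5: processing = 19, completes at 54
  Job 6: processing = 20, completes at 74
Sum of completion times = 195
Average completion time = 195/6 = 32.5

32.5


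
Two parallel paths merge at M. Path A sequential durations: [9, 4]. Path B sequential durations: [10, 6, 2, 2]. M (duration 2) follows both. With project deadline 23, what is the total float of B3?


Forward pass: ES(B3) = sum of predecessors on chain B = 16
EF = ES + duration = 16 + 2 = 18
Backward pass: LF(M) = deadline = 23; LS(M) = 23 - 2 = 21
LF(B3) = LS(M) - sum(successors on chain B) = 21 - 2 = 19
LS = LF - duration = 19 - 2 = 17
Total float = LS - ES = 17 - 16 = 1

1


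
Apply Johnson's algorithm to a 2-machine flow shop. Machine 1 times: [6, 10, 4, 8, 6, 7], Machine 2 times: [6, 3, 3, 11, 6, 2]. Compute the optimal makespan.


Apply Johnson's rule:
  Group 1 (a <= b): [(1, 6, 6), (5, 6, 6), (4, 8, 11)]
  Group 2 (a > b): [(2, 10, 3), (3, 4, 3), (6, 7, 2)]
Optimal job order: [1, 5, 4, 2, 3, 6]
Schedule:
  Job 1: M1 done at 6, M2 done at 12
  Job 5: M1 done at 12, M2 done at 18
  Job 4: M1 done at 20, M2 done at 31
  Job 2: M1 done at 30, M2 done at 34
  Job 3: M1 done at 34, M2 done at 37
  Job 6: M1 done at 41, M2 done at 43
Makespan = 43

43


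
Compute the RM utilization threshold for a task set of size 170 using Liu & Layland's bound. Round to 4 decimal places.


Compute 2^(1/170) = 1.0040856600
Subtract 1: 1.0040856600 - 1 = 0.0040856600
Multiply by n: 170 * 0.0040856600 = 0.6945622000
Round to 4 dp: 0.6946

0.6946


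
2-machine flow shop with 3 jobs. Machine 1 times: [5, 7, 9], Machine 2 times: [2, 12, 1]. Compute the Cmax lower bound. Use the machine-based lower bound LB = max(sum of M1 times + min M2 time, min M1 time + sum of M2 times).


LB1 = sum(M1 times) + min(M2 times) = 21 + 1 = 22
LB2 = min(M1 times) + sum(M2 times) = 5 + 15 = 20
Lower bound = max(LB1, LB2) = max(22, 20) = 22

22


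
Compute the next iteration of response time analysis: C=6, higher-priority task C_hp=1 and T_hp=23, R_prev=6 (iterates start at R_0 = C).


R_next = C + ceil(R_prev / T_hp) * C_hp
ceil(6 / 23) = ceil(0.2609) = 1
Interference = 1 * 1 = 1
R_next = 6 + 1 = 7

7


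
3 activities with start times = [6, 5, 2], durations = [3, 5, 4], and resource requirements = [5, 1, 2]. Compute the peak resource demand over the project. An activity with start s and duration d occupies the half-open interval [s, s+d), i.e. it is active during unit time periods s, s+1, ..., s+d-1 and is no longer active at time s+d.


Each activity i is active on [start_i, start_i + duration_i).
Compute total resource usage per time slot:
  t=0: active resources = [], total = 0
  t=1: active resources = [], total = 0
  t=2: active resources = [2], total = 2
  t=3: active resources = [2], total = 2
  t=4: active resources = [2], total = 2
  t=5: active resources = [1, 2], total = 3
  t=6: active resources = [5, 1], total = 6
  t=7: active resources = [5, 1], total = 6
  t=8: active resources = [5, 1], total = 6
  t=9: active resources = [1], total = 1
Peak resource demand = 6

6


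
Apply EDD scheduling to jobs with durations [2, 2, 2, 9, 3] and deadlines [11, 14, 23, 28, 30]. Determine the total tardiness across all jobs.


Sort by due date (EDD order): [(2, 11), (2, 14), (2, 23), (9, 28), (3, 30)]
Compute completion times and tardiness:
  Job 1: p=2, d=11, C=2, tardiness=max(0,2-11)=0
  Job 2: p=2, d=14, C=4, tardiness=max(0,4-14)=0
  Job 3: p=2, d=23, C=6, tardiness=max(0,6-23)=0
  Job 4: p=9, d=28, C=15, tardiness=max(0,15-28)=0
  Job 5: p=3, d=30, C=18, tardiness=max(0,18-30)=0
Total tardiness = 0

0


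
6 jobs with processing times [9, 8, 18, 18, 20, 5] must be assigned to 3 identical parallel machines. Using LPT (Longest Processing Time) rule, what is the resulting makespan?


Sort jobs in decreasing order (LPT): [20, 18, 18, 9, 8, 5]
Assign each job to the least loaded machine:
  Machine 1: jobs [20, 5], load = 25
  Machine 2: jobs [18, 9], load = 27
  Machine 3: jobs [18, 8], load = 26
Makespan = max load = 27

27


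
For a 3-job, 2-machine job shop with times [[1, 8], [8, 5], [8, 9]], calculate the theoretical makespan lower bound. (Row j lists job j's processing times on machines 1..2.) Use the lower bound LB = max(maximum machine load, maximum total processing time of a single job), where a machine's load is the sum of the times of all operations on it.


Machine loads:
  Machine 1: 1 + 8 + 8 = 17
  Machine 2: 8 + 5 + 9 = 22
Max machine load = 22
Job totals:
  Job 1: 9
  Job 2: 13
  Job 3: 17
Max job total = 17
Lower bound = max(22, 17) = 22

22


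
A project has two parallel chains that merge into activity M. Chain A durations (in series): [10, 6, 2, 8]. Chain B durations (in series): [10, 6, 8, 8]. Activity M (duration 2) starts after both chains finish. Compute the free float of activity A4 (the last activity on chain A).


ES(A4) = sum of predecessors on chain A = 18
EF(A4) = ES + duration = 18 + 8 = 26
Successor of A4 is M. ES(M) = max(sum(A), sum(B)) = max(26, 32) = 32
Free float = ES(successor) - EF(current) = 32 - 26 = 6

6


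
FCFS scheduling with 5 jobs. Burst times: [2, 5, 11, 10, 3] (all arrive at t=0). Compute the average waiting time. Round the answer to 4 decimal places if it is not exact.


FCFS order (as given): [2, 5, 11, 10, 3]
Waiting times:
  Job 1: wait = 0
  Job 2: wait = 2
  Job 3: wait = 7
  Job 4: wait = 18
  Job 5: wait = 28
Sum of waiting times = 55
Average waiting time = 55/5 = 11.0

11.0


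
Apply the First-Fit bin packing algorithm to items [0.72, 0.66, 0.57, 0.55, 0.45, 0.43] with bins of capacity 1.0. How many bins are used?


Place items sequentially using First-Fit:
  Item 0.72 -> new Bin 1
  Item 0.66 -> new Bin 2
  Item 0.57 -> new Bin 3
  Item 0.55 -> new Bin 4
  Item 0.45 -> Bin 4 (now 1.0)
  Item 0.43 -> Bin 3 (now 1.0)
Total bins used = 4

4


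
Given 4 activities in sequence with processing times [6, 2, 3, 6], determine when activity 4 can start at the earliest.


Activity 4 starts after activities 1 through 3 complete.
Predecessor durations: [6, 2, 3]
ES = 6 + 2 + 3 = 11

11


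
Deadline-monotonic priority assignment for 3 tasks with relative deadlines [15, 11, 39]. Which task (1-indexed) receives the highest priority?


Sort tasks by relative deadline (ascending):
  Task 2: deadline = 11
  Task 1: deadline = 15
  Task 3: deadline = 39
Priority order (highest first): [2, 1, 3]
Highest priority task = 2

2


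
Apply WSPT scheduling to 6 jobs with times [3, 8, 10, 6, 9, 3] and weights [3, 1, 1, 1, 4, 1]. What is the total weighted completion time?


Compute p/w ratios and sort ascending (WSPT): [(3, 3), (9, 4), (3, 1), (6, 1), (8, 1), (10, 1)]
Compute weighted completion times:
  Job (p=3,w=3): C=3, w*C=3*3=9
  Job (p=9,w=4): C=12, w*C=4*12=48
  Job (p=3,w=1): C=15, w*C=1*15=15
  Job (p=6,w=1): C=21, w*C=1*21=21
  Job (p=8,w=1): C=29, w*C=1*29=29
  Job (p=10,w=1): C=39, w*C=1*39=39
Total weighted completion time = 161

161


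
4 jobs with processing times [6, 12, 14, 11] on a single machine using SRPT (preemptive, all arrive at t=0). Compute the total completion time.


Since all jobs arrive at t=0, SRPT equals SPT ordering.
SPT order: [6, 11, 12, 14]
Completion times:
  Job 1: p=6, C=6
  Job 2: p=11, C=17
  Job 3: p=12, C=29
  Job 4: p=14, C=43
Total completion time = 6 + 17 + 29 + 43 = 95

95


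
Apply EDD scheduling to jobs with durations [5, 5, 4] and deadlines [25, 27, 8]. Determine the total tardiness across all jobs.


Sort by due date (EDD order): [(4, 8), (5, 25), (5, 27)]
Compute completion times and tardiness:
  Job 1: p=4, d=8, C=4, tardiness=max(0,4-8)=0
  Job 2: p=5, d=25, C=9, tardiness=max(0,9-25)=0
  Job 3: p=5, d=27, C=14, tardiness=max(0,14-27)=0
Total tardiness = 0

0


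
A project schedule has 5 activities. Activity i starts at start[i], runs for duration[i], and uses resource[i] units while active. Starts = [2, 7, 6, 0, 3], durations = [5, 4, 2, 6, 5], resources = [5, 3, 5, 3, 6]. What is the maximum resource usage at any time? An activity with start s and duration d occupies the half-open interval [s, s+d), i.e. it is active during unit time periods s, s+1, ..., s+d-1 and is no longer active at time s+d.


Each activity i is active on [start_i, start_i + duration_i).
Compute total resource usage per time slot:
  t=0: active resources = [3], total = 3
  t=1: active resources = [3], total = 3
  t=2: active resources = [5, 3], total = 8
  t=3: active resources = [5, 3, 6], total = 14
  t=4: active resources = [5, 3, 6], total = 14
  t=5: active resources = [5, 3, 6], total = 14
  t=6: active resources = [5, 5, 6], total = 16
  t=7: active resources = [3, 5, 6], total = 14
  t=8: active resources = [3], total = 3
  t=9: active resources = [3], total = 3
  t=10: active resources = [3], total = 3
Peak resource demand = 16

16


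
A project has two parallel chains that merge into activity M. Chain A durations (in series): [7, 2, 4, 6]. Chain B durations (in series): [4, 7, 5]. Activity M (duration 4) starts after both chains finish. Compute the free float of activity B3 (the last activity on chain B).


ES(B3) = sum of predecessors on chain B = 11
EF(B3) = ES + duration = 11 + 5 = 16
Successor of B3 is M. ES(M) = max(sum(A), sum(B)) = max(19, 16) = 19
Free float = ES(successor) - EF(current) = 19 - 16 = 3

3


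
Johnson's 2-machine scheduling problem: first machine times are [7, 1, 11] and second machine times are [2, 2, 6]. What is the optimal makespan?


Apply Johnson's rule:
  Group 1 (a <= b): [(2, 1, 2)]
  Group 2 (a > b): [(3, 11, 6), (1, 7, 2)]
Optimal job order: [2, 3, 1]
Schedule:
  Job 2: M1 done at 1, M2 done at 3
  Job 3: M1 done at 12, M2 done at 18
  Job 1: M1 done at 19, M2 done at 21
Makespan = 21

21


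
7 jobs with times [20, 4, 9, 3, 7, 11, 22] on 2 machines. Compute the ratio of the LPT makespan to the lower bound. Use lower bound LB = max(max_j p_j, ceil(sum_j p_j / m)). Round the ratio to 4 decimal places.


LPT order: [22, 20, 11, 9, 7, 4, 3]
Machine loads after assignment: [38, 38]
LPT makespan = 38
Lower bound = max(max_job, ceil(total/2)) = max(22, 38) = 38
Ratio = 38 / 38 = 1.0

1.0


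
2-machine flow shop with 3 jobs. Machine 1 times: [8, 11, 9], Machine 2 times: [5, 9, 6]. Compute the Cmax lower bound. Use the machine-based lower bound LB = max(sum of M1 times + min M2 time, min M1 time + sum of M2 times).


LB1 = sum(M1 times) + min(M2 times) = 28 + 5 = 33
LB2 = min(M1 times) + sum(M2 times) = 8 + 20 = 28
Lower bound = max(LB1, LB2) = max(33, 28) = 33

33


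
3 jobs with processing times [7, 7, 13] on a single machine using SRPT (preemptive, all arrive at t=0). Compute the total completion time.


Since all jobs arrive at t=0, SRPT equals SPT ordering.
SPT order: [7, 7, 13]
Completion times:
  Job 1: p=7, C=7
  Job 2: p=7, C=14
  Job 3: p=13, C=27
Total completion time = 7 + 14 + 27 = 48

48


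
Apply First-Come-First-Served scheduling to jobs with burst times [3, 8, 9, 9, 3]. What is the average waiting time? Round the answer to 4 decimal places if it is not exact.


FCFS order (as given): [3, 8, 9, 9, 3]
Waiting times:
  Job 1: wait = 0
  Job 2: wait = 3
  Job 3: wait = 11
  Job 4: wait = 20
  Job 5: wait = 29
Sum of waiting times = 63
Average waiting time = 63/5 = 12.6

12.6


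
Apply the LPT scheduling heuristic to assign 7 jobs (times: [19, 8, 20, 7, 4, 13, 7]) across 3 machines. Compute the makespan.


Sort jobs in decreasing order (LPT): [20, 19, 13, 8, 7, 7, 4]
Assign each job to the least loaded machine:
  Machine 1: jobs [20, 7], load = 27
  Machine 2: jobs [19, 7], load = 26
  Machine 3: jobs [13, 8, 4], load = 25
Makespan = max load = 27

27


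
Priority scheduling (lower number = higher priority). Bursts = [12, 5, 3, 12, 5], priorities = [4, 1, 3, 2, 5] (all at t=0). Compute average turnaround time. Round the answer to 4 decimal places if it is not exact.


Sort by priority (ascending = highest first):
Order: [(1, 5), (2, 12), (3, 3), (4, 12), (5, 5)]
Completion times:
  Priority 1, burst=5, C=5
  Priority 2, burst=12, C=17
  Priority 3, burst=3, C=20
  Priority 4, burst=12, C=32
  Priority 5, burst=5, C=37
Average turnaround = 111/5 = 22.2

22.2


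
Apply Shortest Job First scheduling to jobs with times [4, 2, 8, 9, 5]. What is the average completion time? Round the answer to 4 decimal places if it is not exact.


SJF order (ascending): [2, 4, 5, 8, 9]
Completion times:
  Job 1: burst=2, C=2
  Job 2: burst=4, C=6
  Job 3: burst=5, C=11
  Job 4: burst=8, C=19
  Job 5: burst=9, C=28
Average completion = 66/5 = 13.2

13.2


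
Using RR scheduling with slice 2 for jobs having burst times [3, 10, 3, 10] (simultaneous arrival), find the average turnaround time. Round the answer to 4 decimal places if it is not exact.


Time quantum = 2
Execution trace:
  J1 runs 2 units, time = 2
  J2 runs 2 units, time = 4
  J3 runs 2 units, time = 6
  J4 runs 2 units, time = 8
  J1 runs 1 units, time = 9
  J2 runs 2 units, time = 11
  J3 runs 1 units, time = 12
  J4 runs 2 units, time = 14
  J2 runs 2 units, time = 16
  J4 runs 2 units, time = 18
  J2 runs 2 units, time = 20
  J4 runs 2 units, time = 22
  J2 runs 2 units, time = 24
  J4 runs 2 units, time = 26
Finish times: [9, 24, 12, 26]
Average turnaround = 71/4 = 17.75

17.75


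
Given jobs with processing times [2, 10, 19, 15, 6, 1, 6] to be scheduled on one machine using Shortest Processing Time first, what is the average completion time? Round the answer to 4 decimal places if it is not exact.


Sort jobs by processing time (SPT order): [1, 2, 6, 6, 10, 15, 19]
Compute completion times sequentially:
  Job 1: processing = 1, completes at 1
  Job 2: processing = 2, completes at 3
  Job 3: processing = 6, completes at 9
  Job 4: processing = 6, completes at 15
  Job 5: processing = 10, completes at 25
  Job 6: processing = 15, completes at 40
  Job 7: processing = 19, completes at 59
Sum of completion times = 152
Average completion time = 152/7 = 21.7143

21.7143


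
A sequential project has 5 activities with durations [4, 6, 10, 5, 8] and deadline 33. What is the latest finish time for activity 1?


LF(activity 1) = deadline - sum of successor durations
Successors: activities 2 through 5 with durations [6, 10, 5, 8]
Sum of successor durations = 29
LF = 33 - 29 = 4

4
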